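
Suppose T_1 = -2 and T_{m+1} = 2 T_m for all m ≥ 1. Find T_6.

-64

T_2 = 2·(-2) = -4
T_3 = 2·(-4) = -8
T_4 = 2·(-8) = -16
T_5 = 2·(-16) = -32
T_6 = 2·(-32) = -64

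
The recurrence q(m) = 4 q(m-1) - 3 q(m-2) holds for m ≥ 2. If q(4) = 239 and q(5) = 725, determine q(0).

Rearranging, q(m-2) = (q(m) - 4 q(m-1)) / -3.
q(3) = (725 - 4·239) / -3 = -231/-3 = 77
q(2) = (239 - 4·77) / -3 = -69/-3 = 23
q(1) = (77 - 4·23) / -3 = -15/-3 = 5
q(0) = (23 - 4·5) / -3 = 3/-3 = -1

-1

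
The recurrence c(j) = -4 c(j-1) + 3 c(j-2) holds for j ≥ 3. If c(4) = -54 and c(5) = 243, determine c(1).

Rearranging, c(j-2) = (c(j) + 4 c(j-1)) / 3.
c(3) = (243 + 4*(-54)) / 3 = 27/3 = 9
c(2) = (-54 + 4*9) / 3 = -18/3 = -6
c(1) = (9 + 4*(-6)) / 3 = -15/3 = -5

-5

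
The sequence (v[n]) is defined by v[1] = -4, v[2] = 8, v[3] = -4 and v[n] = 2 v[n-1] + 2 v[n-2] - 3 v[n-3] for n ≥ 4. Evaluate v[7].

v[4] = 2(-4) + 2(8) - 3(-4) = 20
v[5] = 2(20) + 2(-4) - 3(8) = 8
v[6] = 2(8) + 2(20) - 3(-4) = 68
v[7] = 2(68) + 2(8) - 3(20) = 92

92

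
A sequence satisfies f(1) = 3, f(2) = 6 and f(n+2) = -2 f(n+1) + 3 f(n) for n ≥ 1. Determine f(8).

1644

f(3) = -2(6) + 3(3) = -3
f(4) = -2(-3) + 3(6) = 24
f(5) = -2(24) + 3(-3) = -57
f(6) = -2(-57) + 3(24) = 186
f(7) = -2(186) + 3(-57) = -543
f(8) = -2(-543) + 3(186) = 1644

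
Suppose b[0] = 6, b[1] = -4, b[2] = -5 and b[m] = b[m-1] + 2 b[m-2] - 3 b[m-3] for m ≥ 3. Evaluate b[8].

40

b[3] = (-5) + 2(-4) - 3(6) = -31
b[4] = (-31) + 2(-5) - 3(-4) = -29
b[5] = (-29) + 2(-31) - 3(-5) = -76
b[6] = (-76) + 2(-29) - 3(-31) = -41
b[7] = (-41) + 2(-76) - 3(-29) = -106
b[8] = (-106) + 2(-41) - 3(-76) = 40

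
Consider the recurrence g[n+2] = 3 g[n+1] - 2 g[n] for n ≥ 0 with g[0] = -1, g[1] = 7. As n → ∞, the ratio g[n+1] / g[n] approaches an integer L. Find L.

2

The characteristic equation is r^2 - 3r + 2 = 0, which factors as (r - 2)(r - 1) = 0.
So the roots are 2 and 1. Since |2| > |1| and the coefficient of 2^n is non-zero, the ratio tends to 2.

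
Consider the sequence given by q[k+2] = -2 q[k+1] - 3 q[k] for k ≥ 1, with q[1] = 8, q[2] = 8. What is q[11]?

q[3] = -2*8 - 3*8 = -40
q[4] = -2*(-40) - 3*8 = 56
q[5] = -2*56 - 3*(-40) = 8
q[6] = -2*8 - 3*56 = -184
q[7] = -2*(-184) - 3*8 = 344
q[8] = -2*344 - 3*(-184) = -136
q[9] = -2*(-136) - 3*344 = -760
q[10] = -2*(-760) - 3*(-136) = 1928
q[11] = -2*1928 - 3*(-760) = -1576

-1576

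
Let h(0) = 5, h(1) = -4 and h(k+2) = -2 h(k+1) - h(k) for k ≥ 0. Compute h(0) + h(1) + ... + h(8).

1

h(2) = -2(-4) - 5 = 3
h(3) = -2(3) - (-4) = -2
h(4) = -2(-2) - 3 = 1
h(5) = -2(1) - (-2) = 0
h(6) = -2(0) - 1 = -1
h(7) = -2(-1) - 0 = 2
h(8) = -2(2) - (-1) = -3
Sum = 5 + (-4) + 3 + (-2) + 1 + 0 + (-1) + 2 + (-3) = 1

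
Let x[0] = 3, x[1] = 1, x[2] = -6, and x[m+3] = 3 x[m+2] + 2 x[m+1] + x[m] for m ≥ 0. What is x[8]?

x[3] = 3(-6) + 2(1) + 3 = -13
x[4] = 3(-13) + 2(-6) + 1 = -50
x[5] = 3(-50) + 2(-13) + (-6) = -182
x[6] = 3(-182) + 2(-50) + (-13) = -659
x[7] = 3(-659) + 2(-182) + (-50) = -2391
x[8] = 3(-2391) + 2(-659) + (-182) = -8673

-8673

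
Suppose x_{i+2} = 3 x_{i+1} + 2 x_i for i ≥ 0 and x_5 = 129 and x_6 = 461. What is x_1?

Rearranging, x_{i-2} = (x_i - 3 x_{i-1}) / 2.
x_4 = (461 - 3*129) / 2 = 74/2 = 37
x_3 = (129 - 3*37) / 2 = 18/2 = 9
x_2 = (37 - 3*9) / 2 = 10/2 = 5
x_1 = (9 - 3*5) / 2 = -6/2 = -3

-3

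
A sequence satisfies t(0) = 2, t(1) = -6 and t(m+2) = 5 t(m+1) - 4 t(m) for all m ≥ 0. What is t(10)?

-2796198

t(2) = 5(-6) - 4(2) = -38
t(3) = 5(-38) - 4(-6) = -166
t(4) = 5(-166) - 4(-38) = -678
t(5) = 5(-678) - 4(-166) = -2726
t(6) = 5(-2726) - 4(-678) = -10918
t(7) = 5(-10918) - 4(-2726) = -43686
t(8) = 5(-43686) - 4(-10918) = -174758
t(9) = 5(-174758) - 4(-43686) = -699046
t(10) = 5(-699046) - 4(-174758) = -2796198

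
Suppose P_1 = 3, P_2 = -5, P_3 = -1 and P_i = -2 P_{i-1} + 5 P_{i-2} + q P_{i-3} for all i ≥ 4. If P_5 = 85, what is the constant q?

-4

P_4 = -23 + 3q
P_5 = 41 - 11q
So 41 - 11q = 85, giving q = -4.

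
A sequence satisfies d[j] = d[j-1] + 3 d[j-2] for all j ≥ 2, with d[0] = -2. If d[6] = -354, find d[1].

-6

Let d[1] = y.
d[2] = -6 + y
d[3] = -6 + 4y
d[4] = -24 + 7y
d[5] = -42 + 19y
d[6] = -114 + 40y
So -114 + 40y = -354, giving y = -6.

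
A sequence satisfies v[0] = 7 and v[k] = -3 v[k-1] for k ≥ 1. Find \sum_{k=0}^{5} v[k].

-1274

v[1] = -3·7 = -21
v[2] = -3·(-21) = 63
v[3] = -3·63 = -189
v[4] = -3·(-189) = 567
v[5] = -3·567 = -1701
Sum = 7 + (-21) + 63 + (-189) + 567 + (-1701) = -1274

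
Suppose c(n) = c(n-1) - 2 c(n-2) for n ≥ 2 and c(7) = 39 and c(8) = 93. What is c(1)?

Rearranging, c(n-2) = (c(n) - c(n-1)) / -2.
c(6) = (93 - 39) / -2 = 54/-2 = -27
c(5) = (39 - (-27)) / -2 = 66/-2 = -33
c(4) = (-27 - (-33)) / -2 = 6/-2 = -3
c(3) = (-33 - (-3)) / -2 = -30/-2 = 15
c(2) = (-3 - 15) / -2 = -18/-2 = 9
c(1) = (15 - 9) / -2 = 6/-2 = -3

-3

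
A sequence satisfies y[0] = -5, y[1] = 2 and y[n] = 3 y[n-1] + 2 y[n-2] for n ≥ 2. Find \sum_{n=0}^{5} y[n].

y[2] = 3*2 + 2*(-5) = -4
y[3] = 3*(-4) + 2*2 = -8
y[4] = 3*(-8) + 2*(-4) = -32
y[5] = 3*(-32) + 2*(-8) = -112
Sum = (-5) + 2 + (-4) + (-8) + (-32) + (-112) = -159

-159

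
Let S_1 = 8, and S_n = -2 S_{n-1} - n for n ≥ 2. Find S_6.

S_2 = -2*8 - 2 = -18
S_3 = -2*(-18) - 3 = 33
S_4 = -2*33 - 4 = -70
S_5 = -2*(-70) - 5 = 135
S_6 = -2*135 - 6 = -276

-276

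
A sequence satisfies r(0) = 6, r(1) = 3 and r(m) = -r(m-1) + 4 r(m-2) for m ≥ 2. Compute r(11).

-47529

r(2) = -3 + 4*6 = 21
r(3) = -21 + 4*3 = -9
r(4) = -(-9) + 4*21 = 93
r(5) = -93 + 4*(-9) = -129
r(6) = -(-129) + 4*93 = 501
r(7) = -501 + 4*(-129) = -1017
r(8) = -(-1017) + 4*501 = 3021
r(9) = -3021 + 4*(-1017) = -7089
r(10) = -(-7089) + 4*3021 = 19173
r(11) = -19173 + 4*(-7089) = -47529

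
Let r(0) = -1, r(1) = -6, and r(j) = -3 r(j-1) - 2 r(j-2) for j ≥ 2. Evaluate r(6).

440

r(2) = -3(-6) - 2(-1) = 20
r(3) = -3(20) - 2(-6) = -48
r(4) = -3(-48) - 2(20) = 104
r(5) = -3(104) - 2(-48) = -216
r(6) = -3(-216) - 2(104) = 440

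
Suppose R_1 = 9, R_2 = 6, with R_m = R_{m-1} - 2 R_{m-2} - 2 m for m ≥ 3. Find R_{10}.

R_3 = 6 - 2*9 - 6 = -18
R_4 = (-18) - 2*6 - 8 = -38
R_5 = (-38) - 2*(-18) - 10 = -12
R_6 = (-12) - 2*(-38) - 12 = 52
R_7 = 52 - 2*(-12) - 14 = 62
R_8 = 62 - 2*52 - 16 = -58
R_9 = (-58) - 2*62 - 18 = -200
R_{10} = (-200) - 2*(-58) - 20 = -104

-104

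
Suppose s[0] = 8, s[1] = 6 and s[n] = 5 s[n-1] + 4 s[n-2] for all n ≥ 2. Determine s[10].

65837342

s[2] = 5*6 + 4*8 = 62
s[3] = 5*62 + 4*6 = 334
s[4] = 5*334 + 4*62 = 1918
s[5] = 5*1918 + 4*334 = 10926
s[6] = 5*10926 + 4*1918 = 62302
s[7] = 5*62302 + 4*10926 = 355214
s[8] = 5*355214 + 4*62302 = 2025278
s[9] = 5*2025278 + 4*355214 = 11547246
s[10] = 5*11547246 + 4*2025278 = 65837342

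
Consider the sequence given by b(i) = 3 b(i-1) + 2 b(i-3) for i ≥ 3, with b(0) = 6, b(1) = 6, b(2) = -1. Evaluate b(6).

363

b(3) = 3*(-1) + 2*6 = 9
b(4) = 3*9 + 2*6 = 39
b(5) = 3*39 + 2*(-1) = 115
b(6) = 3*115 + 2*9 = 363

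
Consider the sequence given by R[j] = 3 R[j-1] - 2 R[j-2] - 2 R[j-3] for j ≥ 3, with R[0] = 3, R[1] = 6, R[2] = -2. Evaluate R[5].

-188

R[3] = 3(-2) - 2(6) - 2(3) = -24
R[4] = 3(-24) - 2(-2) - 2(6) = -80
R[5] = 3(-80) - 2(-24) - 2(-2) = -188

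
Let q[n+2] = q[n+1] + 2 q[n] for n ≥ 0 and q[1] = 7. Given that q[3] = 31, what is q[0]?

5

Let q[0] = w.
q[2] = 7 + 2w
q[3] = 21 + 2w
So 21 + 2w = 31, giving w = 5.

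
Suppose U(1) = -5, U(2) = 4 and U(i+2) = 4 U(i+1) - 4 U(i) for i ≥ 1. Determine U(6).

960

U(3) = 4(4) - 4(-5) = 36
U(4) = 4(36) - 4(4) = 128
U(5) = 4(128) - 4(36) = 368
U(6) = 4(368) - 4(128) = 960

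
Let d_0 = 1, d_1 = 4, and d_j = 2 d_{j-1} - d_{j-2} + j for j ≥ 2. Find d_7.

99

d_2 = 2*4 - 1 + 2 = 9
d_3 = 2*9 - 4 + 3 = 17
d_4 = 2*17 - 9 + 4 = 29
d_5 = 2*29 - 17 + 5 = 46
d_6 = 2*46 - 29 + 6 = 69
d_7 = 2*69 - 46 + 7 = 99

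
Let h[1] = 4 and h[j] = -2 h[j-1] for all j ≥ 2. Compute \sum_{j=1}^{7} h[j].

172

h[2] = -2*4 = -8
h[3] = -2*(-8) = 16
h[4] = -2*16 = -32
h[5] = -2*(-32) = 64
h[6] = -2*64 = -128
h[7] = -2*(-128) = 256
Sum = 4 + (-8) + 16 + (-32) + 64 + (-128) + 256 = 172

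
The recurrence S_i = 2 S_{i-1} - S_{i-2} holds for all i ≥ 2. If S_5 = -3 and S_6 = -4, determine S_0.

Rearranging, S_{i-2} = -(S_i - 2 S_{i-1}).
S_4 = -(-4 - 2*(-3)) = -2
S_3 = -(-3 - 2*(-2)) = -1
S_2 = -(-2 - 2*(-1)) = 0
S_1 = -(-1 - 2*0) = 1
S_0 = -(0 - 2*1) = 2

2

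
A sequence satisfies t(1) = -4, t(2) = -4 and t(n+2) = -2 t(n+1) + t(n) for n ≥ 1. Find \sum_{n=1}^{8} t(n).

-288

t(3) = -2(-4) + (-4) = 4
t(4) = -2(4) + (-4) = -12
t(5) = -2(-12) + 4 = 28
t(6) = -2(28) + (-12) = -68
t(7) = -2(-68) + 28 = 164
t(8) = -2(164) + (-68) = -396
Sum = (-4) + (-4) + 4 + (-12) + 28 + (-68) + 164 + (-396) = -288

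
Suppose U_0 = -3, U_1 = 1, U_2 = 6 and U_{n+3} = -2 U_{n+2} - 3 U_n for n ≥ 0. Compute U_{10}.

1983

U_3 = -2*6 - 3*(-3) = -3
U_4 = -2*(-3) - 3*1 = 3
U_5 = -2*3 - 3*6 = -24
U_6 = -2*(-24) - 3*(-3) = 57
U_7 = -2*57 - 3*3 = -123
U_8 = -2*(-123) - 3*(-24) = 318
U_9 = -2*318 - 3*57 = -807
U_{10} = -2*(-807) - 3*(-123) = 1983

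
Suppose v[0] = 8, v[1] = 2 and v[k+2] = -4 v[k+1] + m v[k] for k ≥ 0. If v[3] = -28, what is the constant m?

v[2] = -8 + 8m
v[3] = 32 - 30m
So 32 - 30m = -28, giving m = 2.

2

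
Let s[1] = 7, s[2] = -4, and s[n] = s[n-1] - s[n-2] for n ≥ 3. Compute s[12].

11

s[3] = (-4) - 7 = -11
s[4] = (-11) - (-4) = -7
s[5] = (-7) - (-11) = 4
s[6] = 4 - (-7) = 11
s[7] = 11 - 4 = 7
s[8] = 7 - 11 = -4
s[9] = (-4) - 7 = -11
s[10] = (-11) - (-4) = -7
s[11] = (-7) - (-11) = 4
s[12] = 4 - (-7) = 11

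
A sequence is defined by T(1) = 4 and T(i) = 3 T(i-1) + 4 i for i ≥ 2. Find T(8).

T(2) = 3(4) + 8 = 20
T(3) = 3(20) + 12 = 72
T(4) = 3(72) + 16 = 232
T(5) = 3(232) + 20 = 716
T(6) = 3(716) + 24 = 2172
T(7) = 3(2172) + 28 = 6544
T(8) = 3(6544) + 32 = 19664

19664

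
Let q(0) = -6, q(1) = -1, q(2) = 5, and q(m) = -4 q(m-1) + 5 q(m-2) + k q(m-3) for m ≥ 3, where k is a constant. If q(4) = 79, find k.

-2

q(3) = -25 - 6k
q(4) = 125 + 23k
So 125 + 23k = 79, giving k = -2.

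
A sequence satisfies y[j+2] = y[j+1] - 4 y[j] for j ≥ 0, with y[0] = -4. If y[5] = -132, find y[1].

Let y[1] = z.
y[2] = 16 + z
y[3] = 16 - 3z
y[4] = -48 - 7z
y[5] = -112 + 5z
So -112 + 5z = -132, giving z = -4.

-4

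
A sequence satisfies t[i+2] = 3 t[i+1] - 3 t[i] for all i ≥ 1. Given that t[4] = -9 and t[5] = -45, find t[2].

9

Rearranging, t[i-2] = (t[i] - 3 t[i-1]) / -3.
t[3] = (-45 - 3(-9)) / -3 = -18/-3 = 6
t[2] = (-9 - 3(6)) / -3 = -27/-3 = 9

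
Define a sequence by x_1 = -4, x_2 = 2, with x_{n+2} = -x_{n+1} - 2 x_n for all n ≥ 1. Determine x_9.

x_3 = -2 - 2·(-4) = 6
x_4 = -6 - 2·2 = -10
x_5 = -(-10) - 2·6 = -2
x_6 = -(-2) - 2·(-10) = 22
x_7 = -22 - 2·(-2) = -18
x_8 = -(-18) - 2·22 = -26
x_9 = -(-26) - 2·(-18) = 62

62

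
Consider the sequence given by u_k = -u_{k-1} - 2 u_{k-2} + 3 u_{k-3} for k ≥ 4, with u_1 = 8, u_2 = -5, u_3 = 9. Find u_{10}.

u_4 = -9 - 2·(-5) + 3·8 = 25
u_5 = -25 - 2·9 + 3·(-5) = -58
u_6 = -(-58) - 2·25 + 3·9 = 35
u_7 = -35 - 2·(-58) + 3·25 = 156
u_8 = -156 - 2·35 + 3·(-58) = -400
u_9 = -(-400) - 2·156 + 3·35 = 193
u_{10} = -193 - 2·(-400) + 3·156 = 1075

1075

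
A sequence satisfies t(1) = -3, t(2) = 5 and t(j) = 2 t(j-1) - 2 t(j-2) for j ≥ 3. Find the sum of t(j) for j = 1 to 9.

-168

t(3) = 2(5) - 2(-3) = 16
t(4) = 2(16) - 2(5) = 22
t(5) = 2(22) - 2(16) = 12
t(6) = 2(12) - 2(22) = -20
t(7) = 2(-20) - 2(12) = -64
t(8) = 2(-64) - 2(-20) = -88
t(9) = 2(-88) - 2(-64) = -48
Sum = (-3) + 5 + 16 + 22 + 12 + (-20) + (-64) + (-88) + (-48) = -168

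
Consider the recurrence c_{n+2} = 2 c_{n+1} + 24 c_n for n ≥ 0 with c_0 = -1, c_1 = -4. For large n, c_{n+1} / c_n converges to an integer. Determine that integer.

The characteristic equation is r^2 - 2r - 24 = 0, which factors as (r - 6)(r + 4) = 0.
So the roots are 6 and -4. Since |6| > |-4| and the coefficient of 6^n is non-zero, the ratio tends to 6.

6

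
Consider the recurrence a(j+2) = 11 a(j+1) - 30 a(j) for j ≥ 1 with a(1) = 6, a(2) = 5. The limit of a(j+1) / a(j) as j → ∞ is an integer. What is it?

6

The characteristic equation is r^2 - 11r + 30 = 0, which factors as (r - 6)(r - 5) = 0.
So the roots are 6 and 5. Since |6| > |5| and the coefficient of 6^j is non-zero, the ratio tends to 6.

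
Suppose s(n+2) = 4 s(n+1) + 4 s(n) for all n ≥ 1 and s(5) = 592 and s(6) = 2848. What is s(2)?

Rearranging, s(n-2) = (s(n) - 4 s(n-1)) / 4.
s(4) = (2848 - 4(592)) / 4 = 480/4 = 120
s(3) = (592 - 4(120)) / 4 = 112/4 = 28
s(2) = (120 - 4(28)) / 4 = 8/4 = 2

2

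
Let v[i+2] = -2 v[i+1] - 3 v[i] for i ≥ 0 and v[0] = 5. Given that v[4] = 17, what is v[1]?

Let v[1] = z.
v[2] = -15 - 2z
v[3] = 30 + z
v[4] = -15 + 4z
So -15 + 4z = 17, giving z = 8.

8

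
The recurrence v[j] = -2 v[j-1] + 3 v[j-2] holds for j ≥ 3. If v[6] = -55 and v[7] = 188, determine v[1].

Rearranging, v[j-2] = (v[j] + 2 v[j-1]) / 3.
v[5] = (188 + 2·(-55)) / 3 = 78/3 = 26
v[4] = (-55 + 2·26) / 3 = -3/3 = -1
v[3] = (26 + 2·(-1)) / 3 = 24/3 = 8
v[2] = (-1 + 2·8) / 3 = 15/3 = 5
v[1] = (8 + 2·5) / 3 = 18/3 = 6

6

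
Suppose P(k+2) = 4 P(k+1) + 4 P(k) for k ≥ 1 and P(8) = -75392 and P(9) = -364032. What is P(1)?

-6

Rearranging, P(k-2) = (P(k) - 4 P(k-1)) / 4.
P(7) = (-364032 - 4(-75392)) / 4 = -62464/4 = -15616
P(6) = (-75392 - 4(-15616)) / 4 = -12928/4 = -3232
P(5) = (-15616 - 4(-3232)) / 4 = -2688/4 = -672
P(4) = (-3232 - 4(-672)) / 4 = -544/4 = -136
P(3) = (-672 - 4(-136)) / 4 = -128/4 = -32
P(2) = (-136 - 4(-32)) / 4 = -8/4 = -2
P(1) = (-32 - 4(-2)) / 4 = -24/4 = -6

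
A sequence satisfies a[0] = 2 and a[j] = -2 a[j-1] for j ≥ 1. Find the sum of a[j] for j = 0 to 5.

-42

a[1] = -2*2 = -4
a[2] = -2*(-4) = 8
a[3] = -2*8 = -16
a[4] = -2*(-16) = 32
a[5] = -2*32 = -64
Sum = 2 + (-4) + 8 + (-16) + 32 + (-64) = -42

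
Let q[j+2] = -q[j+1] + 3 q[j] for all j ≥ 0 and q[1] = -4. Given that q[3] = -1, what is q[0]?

Let q[0] = x.
q[2] = 4 + 3x
q[3] = -16 - 3x
So -16 - 3x = -1, giving x = -5.

-5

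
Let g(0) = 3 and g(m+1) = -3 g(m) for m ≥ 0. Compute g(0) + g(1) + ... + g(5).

g(1) = -3(3) = -9
g(2) = -3(-9) = 27
g(3) = -3(27) = -81
g(4) = -3(-81) = 243
g(5) = -3(243) = -729
Sum = 3 + (-9) + 27 + (-81) + 243 + (-729) = -546

-546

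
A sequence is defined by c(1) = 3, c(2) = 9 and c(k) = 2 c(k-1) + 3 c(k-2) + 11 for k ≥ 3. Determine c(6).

1059

c(3) = 2(9) + 3(3) + 11 = 38
c(4) = 2(38) + 3(9) + 11 = 114
c(5) = 2(114) + 3(38) + 11 = 353
c(6) = 2(353) + 3(114) + 11 = 1059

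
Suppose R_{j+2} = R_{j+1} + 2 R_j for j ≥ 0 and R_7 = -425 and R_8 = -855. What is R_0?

-5

Rearranging, R_{j-2} = (R_j - R_{j-1}) / 2.
R_6 = (-855 - (-425)) / 2 = -430/2 = -215
R_5 = (-425 - (-215)) / 2 = -210/2 = -105
R_4 = (-215 - (-105)) / 2 = -110/2 = -55
R_3 = (-105 - (-55)) / 2 = -50/2 = -25
R_2 = (-55 - (-25)) / 2 = -30/2 = -15
R_1 = (-25 - (-15)) / 2 = -10/2 = -5
R_0 = (-15 - (-5)) / 2 = -10/2 = -5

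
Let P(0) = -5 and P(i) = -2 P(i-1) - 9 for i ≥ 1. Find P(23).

The fixed point is -9/(1 + 2) = -3, so P(i) + 3 = -2(P(i-1) + 3).
Hence P(i) = -2·(-2)^i - 3.
P(23) = -2·(-2)^{23} - 3 = -2·-8388608 - 3 = 16777213.

16777213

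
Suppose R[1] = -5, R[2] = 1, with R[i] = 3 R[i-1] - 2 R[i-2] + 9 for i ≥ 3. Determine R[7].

886

R[3] = 3(1) - 2(-5) + 9 = 22
R[4] = 3(22) - 2(1) + 9 = 73
R[5] = 3(73) - 2(22) + 9 = 184
R[6] = 3(184) - 2(73) + 9 = 415
R[7] = 3(415) - 2(184) + 9 = 886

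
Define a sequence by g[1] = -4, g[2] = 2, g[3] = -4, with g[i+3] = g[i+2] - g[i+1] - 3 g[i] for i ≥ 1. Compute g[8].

g[4] = (-4) - 2 - 3*(-4) = 6
g[5] = 6 - (-4) - 3*2 = 4
g[6] = 4 - 6 - 3*(-4) = 10
g[7] = 10 - 4 - 3*6 = -12
g[8] = (-12) - 10 - 3*4 = -34

-34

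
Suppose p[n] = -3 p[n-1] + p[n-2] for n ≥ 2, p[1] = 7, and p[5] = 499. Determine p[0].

Let p[0] = y.
p[2] = -21 + y
p[3] = 70 - 3y
p[4] = -231 + 10y
p[5] = 763 - 33y
So 763 - 33y = 499, giving y = 8.

8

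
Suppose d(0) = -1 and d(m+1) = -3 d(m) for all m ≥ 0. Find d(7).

d(1) = -3(-1) = 3
d(2) = -3(3) = -9
d(3) = -3(-9) = 27
d(4) = -3(27) = -81
d(5) = -3(-81) = 243
d(6) = -3(243) = -729
d(7) = -3(-729) = 2187

2187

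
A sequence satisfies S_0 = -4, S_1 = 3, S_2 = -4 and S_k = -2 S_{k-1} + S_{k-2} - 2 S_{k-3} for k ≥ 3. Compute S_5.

S_3 = -2(-4) + 3 - 2(-4) = 19
S_4 = -2(19) + (-4) - 2(3) = -48
S_5 = -2(-48) + 19 - 2(-4) = 123

123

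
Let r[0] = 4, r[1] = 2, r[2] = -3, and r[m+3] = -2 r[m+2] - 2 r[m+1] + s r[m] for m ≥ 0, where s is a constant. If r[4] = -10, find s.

2

r[3] = 2 + 4s
r[4] = 2 - 6s
So 2 - 6s = -10, giving s = 2.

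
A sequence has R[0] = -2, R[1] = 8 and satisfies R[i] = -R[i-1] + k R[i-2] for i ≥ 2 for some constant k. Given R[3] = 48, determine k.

R[2] = -8 - 2k
R[3] = 8 + 10k
So 8 + 10k = 48, giving k = 4.

4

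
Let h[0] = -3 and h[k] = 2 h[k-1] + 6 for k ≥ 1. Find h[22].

12582906

The fixed point is 6/(1 - 2) = -6, so h[k] + 6 = 2(h[k-1] + 6).
Hence h[k] = 3·2^k - 6.
h[22] = 3·2^{22} - 6 = 3·4194304 - 6 = 12582906.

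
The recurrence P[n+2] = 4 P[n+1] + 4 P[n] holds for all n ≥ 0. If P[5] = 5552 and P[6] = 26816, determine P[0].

Rearranging, P[n-2] = (P[n] - 4 P[n-1]) / 4.
P[4] = (26816 - 4·5552) / 4 = 4608/4 = 1152
P[3] = (5552 - 4·1152) / 4 = 944/4 = 236
P[2] = (1152 - 4·236) / 4 = 208/4 = 52
P[1] = (236 - 4·52) / 4 = 28/4 = 7
P[0] = (52 - 4·7) / 4 = 24/4 = 6

6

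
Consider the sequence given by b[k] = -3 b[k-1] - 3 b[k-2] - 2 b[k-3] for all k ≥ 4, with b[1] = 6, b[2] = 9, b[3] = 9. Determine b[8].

b[4] = -3*9 - 3*9 - 2*6 = -66
b[5] = -3*(-66) - 3*9 - 2*9 = 153
b[6] = -3*153 - 3*(-66) - 2*9 = -279
b[7] = -3*(-279) - 3*153 - 2*(-66) = 510
b[8] = -3*510 - 3*(-279) - 2*153 = -999

-999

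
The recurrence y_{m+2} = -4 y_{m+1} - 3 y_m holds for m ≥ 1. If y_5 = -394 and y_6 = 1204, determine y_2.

4

Rearranging, y_{m-2} = (y_m + 4 y_{m-1}) / -3.
y_4 = (1204 + 4·(-394)) / -3 = -372/-3 = 124
y_3 = (-394 + 4·124) / -3 = 102/-3 = -34
y_2 = (124 + 4·(-34)) / -3 = -12/-3 = 4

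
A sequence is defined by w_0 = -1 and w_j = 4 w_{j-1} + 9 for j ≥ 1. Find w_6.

8189

w_1 = 4*(-1) + 9 = 5
w_2 = 4*5 + 9 = 29
w_3 = 4*29 + 9 = 125
w_4 = 4*125 + 9 = 509
w_5 = 4*509 + 9 = 2045
w_6 = 4*2045 + 9 = 8189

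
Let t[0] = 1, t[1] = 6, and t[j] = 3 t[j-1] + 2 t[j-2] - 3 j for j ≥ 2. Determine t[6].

1868

t[2] = 3*6 + 2*1 - 6 = 14
t[3] = 3*14 + 2*6 - 9 = 45
t[4] = 3*45 + 2*14 - 12 = 151
t[5] = 3*151 + 2*45 - 15 = 528
t[6] = 3*528 + 2*151 - 18 = 1868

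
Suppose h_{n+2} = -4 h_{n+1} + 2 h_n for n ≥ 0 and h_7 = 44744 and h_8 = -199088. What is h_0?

Rearranging, h_{n-2} = (h_n + 4 h_{n-1}) / 2.
h_6 = (-199088 + 4·44744) / 2 = -20112/2 = -10056
h_5 = (44744 + 4·(-10056)) / 2 = 4520/2 = 2260
h_4 = (-10056 + 4·2260) / 2 = -1016/2 = -508
h_3 = (2260 + 4·(-508)) / 2 = 228/2 = 114
h_2 = (-508 + 4·114) / 2 = -52/2 = -26
h_1 = (114 + 4·(-26)) / 2 = 10/2 = 5
h_0 = (-26 + 4·5) / 2 = -6/2 = -3

-3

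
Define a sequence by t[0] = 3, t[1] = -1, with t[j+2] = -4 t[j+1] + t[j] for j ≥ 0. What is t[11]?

-3010349

t[2] = -4·(-1) + 3 = 7
t[3] = -4·7 + (-1) = -29
t[4] = -4·(-29) + 7 = 123
t[5] = -4·123 + (-29) = -521
t[6] = -4·(-521) + 123 = 2207
t[7] = -4·2207 + (-521) = -9349
t[8] = -4·(-9349) + 2207 = 39603
t[9] = -4·39603 + (-9349) = -167761
t[10] = -4·(-167761) + 39603 = 710647
t[11] = -4·710647 + (-167761) = -3010349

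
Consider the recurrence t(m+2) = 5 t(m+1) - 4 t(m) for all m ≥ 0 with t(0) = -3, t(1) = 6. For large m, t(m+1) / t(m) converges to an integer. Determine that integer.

The characteristic equation is r^2 - 5r + 4 = 0, which factors as (r - 4)(r - 1) = 0.
So the roots are 4 and 1. Since |4| > |1| and the coefficient of 4^m is non-zero, the ratio tends to 4.

4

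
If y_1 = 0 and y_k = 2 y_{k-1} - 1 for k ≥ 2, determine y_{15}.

-16383

The fixed point is -1/(1 - 2) = 1, so y_k - 1 = 2(y_{k-1} - 1).
Hence y_k = -1·2^{k-1} + 1.
y_{15} = -1·2^{14} + 1 = -1·16384 + 1 = -16383.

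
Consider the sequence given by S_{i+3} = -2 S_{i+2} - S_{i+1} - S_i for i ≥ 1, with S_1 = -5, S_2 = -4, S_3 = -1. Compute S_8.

S_4 = -2*(-1) - (-4) - (-5) = 11
S_5 = -2*11 - (-1) - (-4) = -17
S_6 = -2*(-17) - 11 - (-1) = 24
S_7 = -2*24 - (-17) - 11 = -42
S_8 = -2*(-42) - 24 - (-17) = 77

77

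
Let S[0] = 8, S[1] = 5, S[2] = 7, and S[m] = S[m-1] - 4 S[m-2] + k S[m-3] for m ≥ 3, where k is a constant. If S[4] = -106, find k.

S[3] = -13 + 8k
S[4] = -41 + 13k
So -41 + 13k = -106, giving k = -5.

-5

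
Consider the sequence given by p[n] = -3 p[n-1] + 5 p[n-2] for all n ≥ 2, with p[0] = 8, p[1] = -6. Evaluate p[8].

275522

p[2] = -3*(-6) + 5*8 = 58
p[3] = -3*58 + 5*(-6) = -204
p[4] = -3*(-204) + 5*58 = 902
p[5] = -3*902 + 5*(-204) = -3726
p[6] = -3*(-3726) + 5*902 = 15688
p[7] = -3*15688 + 5*(-3726) = -65694
p[8] = -3*(-65694) + 5*15688 = 275522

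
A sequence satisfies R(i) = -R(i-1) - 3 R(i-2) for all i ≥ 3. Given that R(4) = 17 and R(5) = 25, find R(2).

-1

Rearranging, R(i-2) = (R(i) + R(i-1)) / -3.
R(3) = (25 + 17) / -3 = 42/-3 = -14
R(2) = (17 + (-14)) / -3 = 3/-3 = -1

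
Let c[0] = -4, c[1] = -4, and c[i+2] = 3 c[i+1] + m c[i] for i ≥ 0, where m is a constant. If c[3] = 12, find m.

-3

c[2] = -12 - 4m
c[3] = -36 - 16m
So -36 - 16m = 12, giving m = -3.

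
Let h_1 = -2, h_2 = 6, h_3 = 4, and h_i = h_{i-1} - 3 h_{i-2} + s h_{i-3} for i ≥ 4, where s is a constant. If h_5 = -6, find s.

h_4 = -14 - 2s
h_5 = -26 + 4s
So -26 + 4s = -6, giving s = 5.

5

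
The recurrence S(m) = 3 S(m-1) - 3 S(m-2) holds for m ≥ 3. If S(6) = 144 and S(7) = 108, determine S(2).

Rearranging, S(m-2) = (S(m) - 3 S(m-1)) / -3.
S(5) = (108 - 3*144) / -3 = -324/-3 = 108
S(4) = (144 - 3*108) / -3 = -180/-3 = 60
S(3) = (108 - 3*60) / -3 = -72/-3 = 24
S(2) = (60 - 3*24) / -3 = -12/-3 = 4

4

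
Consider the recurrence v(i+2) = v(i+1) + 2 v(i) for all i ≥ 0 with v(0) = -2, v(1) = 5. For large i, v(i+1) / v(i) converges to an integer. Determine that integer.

2

The characteristic equation is r^2 - r - 2 = 0, which factors as (r - 2)(r + 1) = 0.
So the roots are 2 and -1. Since |2| > |-1| and the coefficient of 2^i is non-zero, the ratio tends to 2.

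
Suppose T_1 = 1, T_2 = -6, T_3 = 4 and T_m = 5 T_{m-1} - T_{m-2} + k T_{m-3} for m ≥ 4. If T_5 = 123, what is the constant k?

T_4 = 26 + k
T_5 = 126 - k
So 126 - k = 123, giving k = 3.

3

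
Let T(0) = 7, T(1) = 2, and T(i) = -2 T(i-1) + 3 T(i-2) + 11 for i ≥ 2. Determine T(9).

T(2) = -2(2) + 3(7) + 11 = 28
T(3) = -2(28) + 3(2) + 11 = -39
T(4) = -2(-39) + 3(28) + 11 = 173
T(5) = -2(173) + 3(-39) + 11 = -452
T(6) = -2(-452) + 3(173) + 11 = 1434
T(7) = -2(1434) + 3(-452) + 11 = -4213
T(8) = -2(-4213) + 3(1434) + 11 = 12739
T(9) = -2(12739) + 3(-4213) + 11 = -38106

-38106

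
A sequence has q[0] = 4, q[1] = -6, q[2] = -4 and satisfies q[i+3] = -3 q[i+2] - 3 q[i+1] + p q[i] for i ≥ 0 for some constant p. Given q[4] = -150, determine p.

4

q[3] = 30 + 4p
q[4] = -78 - 18p
So -78 - 18p = -150, giving p = 4.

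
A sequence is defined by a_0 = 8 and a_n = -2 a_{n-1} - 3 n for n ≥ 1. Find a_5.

-283

a_1 = -2·8 - 3 = -19
a_2 = -2·(-19) - 6 = 32
a_3 = -2·32 - 9 = -73
a_4 = -2·(-73) - 12 = 134
a_5 = -2·134 - 15 = -283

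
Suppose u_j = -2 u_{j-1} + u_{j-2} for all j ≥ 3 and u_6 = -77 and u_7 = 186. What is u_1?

4

Rearranging, u_{j-2} = u_j + 2 u_{j-1}.
u_5 = 186 + 2(-77) = 32
u_4 = -77 + 2(32) = -13
u_3 = 32 + 2(-13) = 6
u_2 = -13 + 2(6) = -1
u_1 = 6 + 2(-1) = 4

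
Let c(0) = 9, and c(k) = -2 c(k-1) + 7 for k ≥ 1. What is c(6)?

429

c(1) = -2(9) + 7 = -11
c(2) = -2(-11) + 7 = 29
c(3) = -2(29) + 7 = -51
c(4) = -2(-51) + 7 = 109
c(5) = -2(109) + 7 = -211
c(6) = -2(-211) + 7 = 429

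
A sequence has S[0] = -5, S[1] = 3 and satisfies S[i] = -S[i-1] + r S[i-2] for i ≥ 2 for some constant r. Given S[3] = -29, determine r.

S[2] = -3 - 5r
S[3] = 3 + 8r
So 3 + 8r = -29, giving r = -4.

-4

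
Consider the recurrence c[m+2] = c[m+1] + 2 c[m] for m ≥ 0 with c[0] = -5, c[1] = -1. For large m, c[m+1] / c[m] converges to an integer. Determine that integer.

The characteristic equation is r^2 - r - 2 = 0, which factors as (r - 2)(r + 1) = 0.
So the roots are 2 and -1. Since |2| > |-1| and the coefficient of 2^m is non-zero, the ratio tends to 2.

2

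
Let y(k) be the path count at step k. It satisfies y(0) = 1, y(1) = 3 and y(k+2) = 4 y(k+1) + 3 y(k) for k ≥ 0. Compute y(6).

6927

y(2) = 4(3) + 3(1) = 15
y(3) = 4(15) + 3(3) = 69
y(4) = 4(69) + 3(15) = 321
y(5) = 4(321) + 3(69) = 1491
y(6) = 4(1491) + 3(321) = 6927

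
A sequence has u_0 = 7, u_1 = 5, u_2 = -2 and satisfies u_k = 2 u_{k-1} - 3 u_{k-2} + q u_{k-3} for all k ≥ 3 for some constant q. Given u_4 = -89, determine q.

-3

u_3 = -19 + 7q
u_4 = -32 + 19q
So -32 + 19q = -89, giving q = -3.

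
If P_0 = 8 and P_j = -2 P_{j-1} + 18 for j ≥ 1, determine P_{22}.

The fixed point is 18/(1 + 2) = 6, so P_j - 6 = -2(P_{j-1} - 6).
Hence P_j = 2·(-2)^j + 6.
P_{22} = 2·(-2)^{22} + 6 = 2·4194304 + 6 = 8388614.

8388614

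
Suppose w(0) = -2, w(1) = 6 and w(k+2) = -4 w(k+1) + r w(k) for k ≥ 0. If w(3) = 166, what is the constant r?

w(2) = -24 - 2r
w(3) = 96 + 14r
So 96 + 14r = 166, giving r = 5.

5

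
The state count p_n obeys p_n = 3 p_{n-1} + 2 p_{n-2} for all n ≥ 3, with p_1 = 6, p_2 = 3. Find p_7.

3153

p_3 = 3*3 + 2*6 = 21
p_4 = 3*21 + 2*3 = 69
p_5 = 3*69 + 2*21 = 249
p_6 = 3*249 + 2*69 = 885
p_7 = 3*885 + 2*249 = 3153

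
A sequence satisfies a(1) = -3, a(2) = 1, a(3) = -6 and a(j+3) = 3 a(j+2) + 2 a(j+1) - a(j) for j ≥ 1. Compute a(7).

-619

a(4) = 3·(-6) + 2·1 - (-3) = -13
a(5) = 3·(-13) + 2·(-6) - 1 = -52
a(6) = 3·(-52) + 2·(-13) - (-6) = -176
a(7) = 3·(-176) + 2·(-52) - (-13) = -619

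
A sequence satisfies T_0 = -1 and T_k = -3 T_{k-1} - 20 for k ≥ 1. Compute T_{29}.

-274521509459537

The fixed point is -20/(1 + 3) = -5, so T_k + 5 = -3(T_{k-1} + 5).
Hence T_k = 4·(-3)^k - 5.
T_{29} = 4·(-3)^{29} - 5 = 4·-68630377364883 - 5 = -274521509459537.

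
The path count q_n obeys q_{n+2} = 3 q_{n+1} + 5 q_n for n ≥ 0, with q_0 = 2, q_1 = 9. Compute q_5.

2739

q_2 = 3(9) + 5(2) = 37
q_3 = 3(37) + 5(9) = 156
q_4 = 3(156) + 5(37) = 653
q_5 = 3(653) + 5(156) = 2739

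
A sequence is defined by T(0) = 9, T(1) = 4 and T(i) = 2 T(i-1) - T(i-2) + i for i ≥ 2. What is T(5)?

14

T(2) = 2(4) - 9 + 2 = 1
T(3) = 2(1) - 4 + 3 = 1
T(4) = 2(1) - 1 + 4 = 5
T(5) = 2(5) - 1 + 5 = 14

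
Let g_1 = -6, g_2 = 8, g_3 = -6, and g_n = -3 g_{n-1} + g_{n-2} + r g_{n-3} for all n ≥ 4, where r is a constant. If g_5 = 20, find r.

4

g_4 = 26 - 6r
g_5 = -84 + 26r
So -84 + 26r = 20, giving r = 4.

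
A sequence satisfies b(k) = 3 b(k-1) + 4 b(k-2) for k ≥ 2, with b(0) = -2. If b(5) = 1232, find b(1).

Let b(1) = z.
b(2) = -8 + 3z
b(3) = -24 + 13z
b(4) = -104 + 51z
b(5) = -408 + 205z
So -408 + 205z = 1232, giving z = 8.

8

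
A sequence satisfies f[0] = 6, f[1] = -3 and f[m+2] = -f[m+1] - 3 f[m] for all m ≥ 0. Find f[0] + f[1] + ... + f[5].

-60

f[2] = -(-3) - 3(6) = -15
f[3] = -(-15) - 3(-3) = 24
f[4] = -24 - 3(-15) = 21
f[5] = -21 - 3(24) = -93
Sum = 6 + (-3) + (-15) + 24 + 21 + (-93) = -60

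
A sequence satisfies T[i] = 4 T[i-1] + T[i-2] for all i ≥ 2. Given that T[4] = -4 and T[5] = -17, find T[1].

-1

Rearranging, T[i-2] = T[i] - 4 T[i-1].
T[3] = -17 - 4*(-4) = -1
T[2] = -4 - 4*(-1) = 0
T[1] = -1 - 4*0 = -1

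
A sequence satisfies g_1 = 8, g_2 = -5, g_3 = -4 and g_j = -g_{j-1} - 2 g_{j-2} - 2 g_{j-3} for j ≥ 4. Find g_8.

g_4 = -(-4) - 2·(-5) - 2·8 = -2
g_5 = -(-2) - 2·(-4) - 2·(-5) = 20
g_6 = -20 - 2·(-2) - 2·(-4) = -8
g_7 = -(-8) - 2·20 - 2·(-2) = -28
g_8 = -(-28) - 2·(-8) - 2·20 = 4

4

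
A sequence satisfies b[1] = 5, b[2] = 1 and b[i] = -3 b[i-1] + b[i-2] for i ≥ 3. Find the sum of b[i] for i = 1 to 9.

1556

b[3] = -3*1 + 5 = 2
b[4] = -3*2 + 1 = -5
b[5] = -3*(-5) + 2 = 17
b[6] = -3*17 + (-5) = -56
b[7] = -3*(-56) + 17 = 185
b[8] = -3*185 + (-56) = -611
b[9] = -3*(-611) + 185 = 2018
Sum = 5 + 1 + 2 + (-5) + 17 + (-56) + 185 + (-611) + 2018 = 1556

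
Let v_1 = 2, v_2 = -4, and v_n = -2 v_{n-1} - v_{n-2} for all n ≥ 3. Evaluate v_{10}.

v_3 = -2(-4) - 2 = 6
v_4 = -2(6) - (-4) = -8
v_5 = -2(-8) - 6 = 10
v_6 = -2(10) - (-8) = -12
v_7 = -2(-12) - 10 = 14
v_8 = -2(14) - (-12) = -16
v_9 = -2(-16) - 14 = 18
v_{10} = -2(18) - (-16) = -20

-20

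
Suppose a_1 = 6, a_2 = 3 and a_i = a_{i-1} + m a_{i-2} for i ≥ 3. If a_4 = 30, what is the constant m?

a_3 = 3 + 6m
a_4 = 3 + 9m
So 3 + 9m = 30, giving m = 3.

3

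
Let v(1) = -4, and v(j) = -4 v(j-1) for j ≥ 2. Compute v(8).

65536

v(2) = -4·(-4) = 16
v(3) = -4·16 = -64
v(4) = -4·(-64) = 256
v(5) = -4·256 = -1024
v(6) = -4·(-1024) = 4096
v(7) = -4·4096 = -16384
v(8) = -4·(-16384) = 65536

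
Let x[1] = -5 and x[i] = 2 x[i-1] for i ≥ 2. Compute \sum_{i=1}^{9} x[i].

x[2] = 2·(-5) = -10
x[3] = 2·(-10) = -20
x[4] = 2·(-20) = -40
x[5] = 2·(-40) = -80
x[6] = 2·(-80) = -160
x[7] = 2·(-160) = -320
x[8] = 2·(-320) = -640
x[9] = 2·(-640) = -1280
Sum = (-5) + (-10) + (-20) + (-40) + (-80) + (-160) + (-320) + (-640) + (-1280) = -2555

-2555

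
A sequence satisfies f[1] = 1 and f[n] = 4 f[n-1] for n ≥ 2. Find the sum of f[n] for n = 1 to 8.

21845

f[2] = 4*1 = 4
f[3] = 4*4 = 16
f[4] = 4*16 = 64
f[5] = 4*64 = 256
f[6] = 4*256 = 1024
f[7] = 4*1024 = 4096
f[8] = 4*4096 = 16384
Sum = 1 + 4 + 16 + 64 + 256 + 1024 + 4096 + 16384 = 21845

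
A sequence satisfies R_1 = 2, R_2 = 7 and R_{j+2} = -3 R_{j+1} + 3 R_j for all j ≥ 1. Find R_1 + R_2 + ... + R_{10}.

151404

R_3 = -3(7) + 3(2) = -15
R_4 = -3(-15) + 3(7) = 66
R_5 = -3(66) + 3(-15) = -243
R_6 = -3(-243) + 3(66) = 927
R_7 = -3(927) + 3(-243) = -3510
R_8 = -3(-3510) + 3(927) = 13311
R_9 = -3(13311) + 3(-3510) = -50463
R_{10} = -3(-50463) + 3(13311) = 191322
Sum = 2 + 7 + (-15) + 66 + (-243) + 927 + (-3510) + 13311 + (-50463) + 191322 = 151404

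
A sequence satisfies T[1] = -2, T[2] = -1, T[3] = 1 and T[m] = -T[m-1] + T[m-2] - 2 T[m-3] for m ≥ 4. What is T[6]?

-1

T[4] = -1 + (-1) - 2(-2) = 2
T[5] = -2 + 1 - 2(-1) = 1
T[6] = -1 + 2 - 2(1) = -1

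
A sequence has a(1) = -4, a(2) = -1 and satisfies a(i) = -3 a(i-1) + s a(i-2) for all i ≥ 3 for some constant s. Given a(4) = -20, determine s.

-1

a(3) = 3 - 4s
a(4) = -9 + 11s
So -9 + 11s = -20, giving s = -1.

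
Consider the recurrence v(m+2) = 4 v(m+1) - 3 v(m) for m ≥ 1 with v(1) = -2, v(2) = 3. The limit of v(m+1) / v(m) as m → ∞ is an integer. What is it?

3

The characteristic equation is r^2 - 4r + 3 = 0, which factors as (r - 3)(r - 1) = 0.
So the roots are 3 and 1. Since |3| > |1| and the coefficient of 3^m is non-zero, the ratio tends to 3.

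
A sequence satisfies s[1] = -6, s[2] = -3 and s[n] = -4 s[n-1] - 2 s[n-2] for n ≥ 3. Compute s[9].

42528

s[3] = -4*(-3) - 2*(-6) = 24
s[4] = -4*24 - 2*(-3) = -90
s[5] = -4*(-90) - 2*24 = 312
s[6] = -4*312 - 2*(-90) = -1068
s[7] = -4*(-1068) - 2*312 = 3648
s[8] = -4*3648 - 2*(-1068) = -12456
s[9] = -4*(-12456) - 2*3648 = 42528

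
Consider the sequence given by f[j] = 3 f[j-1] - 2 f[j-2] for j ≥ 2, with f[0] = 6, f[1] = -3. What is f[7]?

-1137

f[2] = 3*(-3) - 2*6 = -21
f[3] = 3*(-21) - 2*(-3) = -57
f[4] = 3*(-57) - 2*(-21) = -129
f[5] = 3*(-129) - 2*(-57) = -273
f[6] = 3*(-273) - 2*(-129) = -561
f[7] = 3*(-561) - 2*(-273) = -1137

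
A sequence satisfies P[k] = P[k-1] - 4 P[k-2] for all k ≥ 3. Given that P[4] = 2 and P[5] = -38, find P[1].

-2

Rearranging, P[k-2] = (P[k] - P[k-1]) / -4.
P[3] = (-38 - 2) / -4 = -40/-4 = 10
P[2] = (2 - 10) / -4 = -8/-4 = 2
P[1] = (10 - 2) / -4 = 8/-4 = -2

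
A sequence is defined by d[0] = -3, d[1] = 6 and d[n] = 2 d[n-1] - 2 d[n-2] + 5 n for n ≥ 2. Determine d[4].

d[2] = 2*6 - 2*(-3) + 10 = 28
d[3] = 2*28 - 2*6 + 15 = 59
d[4] = 2*59 - 2*28 + 20 = 82

82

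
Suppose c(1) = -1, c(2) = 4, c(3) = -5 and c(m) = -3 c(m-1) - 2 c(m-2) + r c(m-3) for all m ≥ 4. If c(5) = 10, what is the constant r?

3

c(4) = 7 - r
c(5) = -11 + 7r
So -11 + 7r = 10, giving r = 3.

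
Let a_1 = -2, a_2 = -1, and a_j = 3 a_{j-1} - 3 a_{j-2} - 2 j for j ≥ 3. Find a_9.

-267

a_3 = 3·(-1) - 3·(-2) - 6 = -3
a_4 = 3·(-3) - 3·(-1) - 8 = -14
a_5 = 3·(-14) - 3·(-3) - 10 = -43
a_6 = 3·(-43) - 3·(-14) - 12 = -99
a_7 = 3·(-99) - 3·(-43) - 14 = -182
a_8 = 3·(-182) - 3·(-99) - 16 = -265
a_9 = 3·(-265) - 3·(-182) - 18 = -267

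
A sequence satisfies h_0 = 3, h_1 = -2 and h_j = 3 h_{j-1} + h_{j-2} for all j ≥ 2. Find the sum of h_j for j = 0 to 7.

h_2 = 3*(-2) + 3 = -3
h_3 = 3*(-3) + (-2) = -11
h_4 = 3*(-11) + (-3) = -36
h_5 = 3*(-36) + (-11) = -119
h_6 = 3*(-119) + (-36) = -393
h_7 = 3*(-393) + (-119) = -1298
Sum = 3 + (-2) + (-3) + (-11) + (-36) + (-119) + (-393) + (-1298) = -1859

-1859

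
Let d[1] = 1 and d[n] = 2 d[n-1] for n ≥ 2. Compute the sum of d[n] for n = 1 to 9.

511

d[2] = 2*1 = 2
d[3] = 2*2 = 4
d[4] = 2*4 = 8
d[5] = 2*8 = 16
d[6] = 2*16 = 32
d[7] = 2*32 = 64
d[8] = 2*64 = 128
d[9] = 2*128 = 256
Sum = 1 + 2 + 4 + 8 + 16 + 32 + 64 + 128 + 256 = 511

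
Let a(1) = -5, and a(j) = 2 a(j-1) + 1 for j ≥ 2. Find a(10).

a(2) = 2·(-5) + 1 = -9
a(3) = 2·(-9) + 1 = -17
a(4) = 2·(-17) + 1 = -33
a(5) = 2·(-33) + 1 = -65
a(6) = 2·(-65) + 1 = -129
a(7) = 2·(-129) + 1 = -257
a(8) = 2·(-257) + 1 = -513
a(9) = 2·(-513) + 1 = -1025
a(10) = 2·(-1025) + 1 = -2049

-2049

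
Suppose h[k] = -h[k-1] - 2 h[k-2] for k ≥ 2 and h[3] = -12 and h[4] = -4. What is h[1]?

2

Rearranging, h[k-2] = (h[k] + h[k-1]) / -2.
h[2] = (-4 + (-12)) / -2 = -16/-2 = 8
h[1] = (-12 + 8) / -2 = -4/-2 = 2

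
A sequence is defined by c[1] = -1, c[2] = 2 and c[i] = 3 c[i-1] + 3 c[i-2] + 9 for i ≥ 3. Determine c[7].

c[3] = 3·2 + 3·(-1) + 9 = 12
c[4] = 3·12 + 3·2 + 9 = 51
c[5] = 3·51 + 3·12 + 9 = 198
c[6] = 3·198 + 3·51 + 9 = 756
c[7] = 3·756 + 3·198 + 9 = 2871

2871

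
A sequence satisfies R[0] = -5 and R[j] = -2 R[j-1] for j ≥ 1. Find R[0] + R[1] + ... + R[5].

105

R[1] = -2·(-5) = 10
R[2] = -2·10 = -20
R[3] = -2·(-20) = 40
R[4] = -2·40 = -80
R[5] = -2·(-80) = 160
Sum = (-5) + 10 + (-20) + 40 + (-80) + 160 = 105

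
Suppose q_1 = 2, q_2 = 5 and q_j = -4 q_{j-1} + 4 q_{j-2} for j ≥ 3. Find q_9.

q_3 = -4·5 + 4·2 = -12
q_4 = -4·(-12) + 4·5 = 68
q_5 = -4·68 + 4·(-12) = -320
q_6 = -4·(-320) + 4·68 = 1552
q_7 = -4·1552 + 4·(-320) = -7488
q_8 = -4·(-7488) + 4·1552 = 36160
q_9 = -4·36160 + 4·(-7488) = -174592

-174592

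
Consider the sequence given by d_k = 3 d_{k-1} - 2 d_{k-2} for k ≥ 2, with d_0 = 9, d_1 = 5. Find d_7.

-499

d_2 = 3*5 - 2*9 = -3
d_3 = 3*(-3) - 2*5 = -19
d_4 = 3*(-19) - 2*(-3) = -51
d_5 = 3*(-51) - 2*(-19) = -115
d_6 = 3*(-115) - 2*(-51) = -243
d_7 = 3*(-243) - 2*(-115) = -499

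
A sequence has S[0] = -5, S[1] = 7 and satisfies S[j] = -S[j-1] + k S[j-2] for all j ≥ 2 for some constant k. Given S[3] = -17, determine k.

-2

S[2] = -7 - 5k
S[3] = 7 + 12k
So 7 + 12k = -17, giving k = -2.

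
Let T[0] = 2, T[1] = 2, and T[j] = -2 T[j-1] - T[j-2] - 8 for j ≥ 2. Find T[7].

T[2] = -2*2 - 2 - 8 = -14
T[3] = -2*(-14) - 2 - 8 = 18
T[4] = -2*18 - (-14) - 8 = -30
T[5] = -2*(-30) - 18 - 8 = 34
T[6] = -2*34 - (-30) - 8 = -46
T[7] = -2*(-46) - 34 - 8 = 50

50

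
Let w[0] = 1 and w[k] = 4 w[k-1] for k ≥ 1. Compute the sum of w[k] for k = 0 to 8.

87381

w[1] = 4(1) = 4
w[2] = 4(4) = 16
w[3] = 4(16) = 64
w[4] = 4(64) = 256
w[5] = 4(256) = 1024
w[6] = 4(1024) = 4096
w[7] = 4(4096) = 16384
w[8] = 4(16384) = 65536
Sum = 1 + 4 + 16 + 64 + 256 + 1024 + 4096 + 16384 + 65536 = 87381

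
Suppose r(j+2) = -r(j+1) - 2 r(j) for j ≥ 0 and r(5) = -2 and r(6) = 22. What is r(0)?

1

Rearranging, r(j-2) = (r(j) + r(j-1)) / -2.
r(4) = (22 + (-2)) / -2 = 20/-2 = -10
r(3) = (-2 + (-10)) / -2 = -12/-2 = 6
r(2) = (-10 + 6) / -2 = -4/-2 = 2
r(1) = (6 + 2) / -2 = 8/-2 = -4
r(0) = (2 + (-4)) / -2 = -2/-2 = 1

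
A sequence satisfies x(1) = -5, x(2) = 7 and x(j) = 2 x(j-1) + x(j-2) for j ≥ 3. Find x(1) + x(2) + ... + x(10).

8282

x(3) = 2(7) + (-5) = 9
x(4) = 2(9) + 7 = 25
x(5) = 2(25) + 9 = 59
x(6) = 2(59) + 25 = 143
x(7) = 2(143) + 59 = 345
x(8) = 2(345) + 143 = 833
x(9) = 2(833) + 345 = 2011
x(10) = 2(2011) + 833 = 4855
Sum = (-5) + 7 + 9 + 25 + 59 + 143 + 345 + 833 + 2011 + 4855 = 8282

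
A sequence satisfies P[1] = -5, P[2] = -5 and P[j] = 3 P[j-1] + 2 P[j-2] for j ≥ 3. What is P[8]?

P[3] = 3·(-5) + 2·(-5) = -25
P[4] = 3·(-25) + 2·(-5) = -85
P[5] = 3·(-85) + 2·(-25) = -305
P[6] = 3·(-305) + 2·(-85) = -1085
P[7] = 3·(-1085) + 2·(-305) = -3865
P[8] = 3·(-3865) + 2·(-1085) = -13765

-13765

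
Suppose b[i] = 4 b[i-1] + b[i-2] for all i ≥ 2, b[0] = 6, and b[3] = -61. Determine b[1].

-5

Let b[1] = y.
b[2] = 6 + 4y
b[3] = 24 + 17y
So 24 + 17y = -61, giving y = -5.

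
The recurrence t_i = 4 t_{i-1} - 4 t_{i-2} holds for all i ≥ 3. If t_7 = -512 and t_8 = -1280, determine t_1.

4

Rearranging, t_{i-2} = (t_i - 4 t_{i-1}) / -4.
t_6 = (-1280 - 4(-512)) / -4 = 768/-4 = -192
t_5 = (-512 - 4(-192)) / -4 = 256/-4 = -64
t_4 = (-192 - 4(-64)) / -4 = 64/-4 = -16
t_3 = (-64 - 4(-16)) / -4 = 0/-4 = 0
t_2 = (-16 - 4(0)) / -4 = -16/-4 = 4
t_1 = (0 - 4(4)) / -4 = -16/-4 = 4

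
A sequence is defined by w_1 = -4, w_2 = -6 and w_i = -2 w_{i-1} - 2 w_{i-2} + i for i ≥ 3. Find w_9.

-69

w_3 = -2·(-6) - 2·(-4) + 3 = 23
w_4 = -2·23 - 2·(-6) + 4 = -30
w_5 = -2·(-30) - 2·23 + 5 = 19
w_6 = -2·19 - 2·(-30) + 6 = 28
w_7 = -2·28 - 2·19 + 7 = -87
w_8 = -2·(-87) - 2·28 + 8 = 126
w_9 = -2·126 - 2·(-87) + 9 = -69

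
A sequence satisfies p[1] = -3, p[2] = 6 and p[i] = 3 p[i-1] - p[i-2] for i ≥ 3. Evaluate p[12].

126561

p[3] = 3·6 - (-3) = 21
p[4] = 3·21 - 6 = 57
p[5] = 3·57 - 21 = 150
p[6] = 3·150 - 57 = 393
p[7] = 3·393 - 150 = 1029
p[8] = 3·1029 - 393 = 2694
p[9] = 3·2694 - 1029 = 7053
p[10] = 3·7053 - 2694 = 18465
p[11] = 3·18465 - 7053 = 48342
p[12] = 3·48342 - 18465 = 126561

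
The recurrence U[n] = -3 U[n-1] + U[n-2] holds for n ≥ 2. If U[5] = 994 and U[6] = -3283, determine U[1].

7

Rearranging, U[n-2] = U[n] + 3 U[n-1].
U[4] = -3283 + 3·994 = -301
U[3] = 994 + 3·(-301) = 91
U[2] = -301 + 3·91 = -28
U[1] = 91 + 3·(-28) = 7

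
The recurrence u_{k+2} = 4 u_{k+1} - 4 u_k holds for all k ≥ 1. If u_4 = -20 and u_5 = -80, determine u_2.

5

Rearranging, u_{k-2} = (u_k - 4 u_{k-1}) / -4.
u_3 = (-80 - 4·(-20)) / -4 = 0/-4 = 0
u_2 = (-20 - 4·0) / -4 = -20/-4 = 5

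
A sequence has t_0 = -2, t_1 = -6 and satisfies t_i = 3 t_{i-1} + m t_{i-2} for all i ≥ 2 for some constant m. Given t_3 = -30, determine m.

t_2 = -18 - 2m
t_3 = -54 - 12m
So -54 - 12m = -30, giving m = -2.

-2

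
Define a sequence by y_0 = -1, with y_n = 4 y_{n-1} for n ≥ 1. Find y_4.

y_1 = 4*(-1) = -4
y_2 = 4*(-4) = -16
y_3 = 4*(-16) = -64
y_4 = 4*(-64) = -256

-256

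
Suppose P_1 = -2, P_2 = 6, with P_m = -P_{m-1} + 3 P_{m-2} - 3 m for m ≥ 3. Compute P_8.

984

P_3 = -6 + 3*(-2) - 9 = -21
P_4 = -(-21) + 3*6 - 12 = 27
P_5 = -27 + 3*(-21) - 15 = -105
P_6 = -(-105) + 3*27 - 18 = 168
P_7 = -168 + 3*(-105) - 21 = -504
P_8 = -(-504) + 3*168 - 24 = 984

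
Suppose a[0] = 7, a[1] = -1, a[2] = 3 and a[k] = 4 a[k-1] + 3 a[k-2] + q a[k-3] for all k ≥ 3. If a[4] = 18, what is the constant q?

-1

a[3] = 9 + 7q
a[4] = 45 + 27q
So 45 + 27q = 18, giving q = -1.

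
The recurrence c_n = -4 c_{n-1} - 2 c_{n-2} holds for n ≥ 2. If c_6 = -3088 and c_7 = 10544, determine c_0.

Rearranging, c_{n-2} = (c_n + 4 c_{n-1}) / -2.
c_5 = (10544 + 4·(-3088)) / -2 = -1808/-2 = 904
c_4 = (-3088 + 4·904) / -2 = 528/-2 = -264
c_3 = (904 + 4·(-264)) / -2 = -152/-2 = 76
c_2 = (-264 + 4·76) / -2 = 40/-2 = -20
c_1 = (76 + 4·(-20)) / -2 = -4/-2 = 2
c_0 = (-20 + 4·2) / -2 = -12/-2 = 6

6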